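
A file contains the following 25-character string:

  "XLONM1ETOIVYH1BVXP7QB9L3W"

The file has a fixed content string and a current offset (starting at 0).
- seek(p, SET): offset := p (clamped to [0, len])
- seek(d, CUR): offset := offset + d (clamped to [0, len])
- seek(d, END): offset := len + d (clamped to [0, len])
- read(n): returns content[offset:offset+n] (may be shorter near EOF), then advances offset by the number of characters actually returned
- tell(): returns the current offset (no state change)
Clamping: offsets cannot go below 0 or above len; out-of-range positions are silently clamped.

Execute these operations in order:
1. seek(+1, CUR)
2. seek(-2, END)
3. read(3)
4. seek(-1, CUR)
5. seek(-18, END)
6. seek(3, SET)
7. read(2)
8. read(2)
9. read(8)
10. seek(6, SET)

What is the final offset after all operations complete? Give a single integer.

After 1 (seek(+1, CUR)): offset=1
After 2 (seek(-2, END)): offset=23
After 3 (read(3)): returned '3W', offset=25
After 4 (seek(-1, CUR)): offset=24
After 5 (seek(-18, END)): offset=7
After 6 (seek(3, SET)): offset=3
After 7 (read(2)): returned 'NM', offset=5
After 8 (read(2)): returned '1E', offset=7
After 9 (read(8)): returned 'TOIVYH1B', offset=15
After 10 (seek(6, SET)): offset=6

Answer: 6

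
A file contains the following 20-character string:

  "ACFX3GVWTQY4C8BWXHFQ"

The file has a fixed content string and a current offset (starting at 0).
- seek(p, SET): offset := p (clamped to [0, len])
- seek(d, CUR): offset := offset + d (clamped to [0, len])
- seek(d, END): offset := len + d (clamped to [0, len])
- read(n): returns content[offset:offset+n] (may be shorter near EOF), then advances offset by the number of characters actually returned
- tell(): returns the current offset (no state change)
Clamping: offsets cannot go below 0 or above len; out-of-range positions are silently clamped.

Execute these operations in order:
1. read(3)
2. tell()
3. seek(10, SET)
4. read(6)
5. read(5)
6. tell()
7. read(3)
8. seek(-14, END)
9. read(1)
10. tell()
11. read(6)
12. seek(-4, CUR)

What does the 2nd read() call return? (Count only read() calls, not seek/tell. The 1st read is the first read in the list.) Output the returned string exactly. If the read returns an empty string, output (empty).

Answer: Y4C8BW

Derivation:
After 1 (read(3)): returned 'ACF', offset=3
After 2 (tell()): offset=3
After 3 (seek(10, SET)): offset=10
After 4 (read(6)): returned 'Y4C8BW', offset=16
After 5 (read(5)): returned 'XHFQ', offset=20
After 6 (tell()): offset=20
After 7 (read(3)): returned '', offset=20
After 8 (seek(-14, END)): offset=6
After 9 (read(1)): returned 'V', offset=7
After 10 (tell()): offset=7
After 11 (read(6)): returned 'WTQY4C', offset=13
After 12 (seek(-4, CUR)): offset=9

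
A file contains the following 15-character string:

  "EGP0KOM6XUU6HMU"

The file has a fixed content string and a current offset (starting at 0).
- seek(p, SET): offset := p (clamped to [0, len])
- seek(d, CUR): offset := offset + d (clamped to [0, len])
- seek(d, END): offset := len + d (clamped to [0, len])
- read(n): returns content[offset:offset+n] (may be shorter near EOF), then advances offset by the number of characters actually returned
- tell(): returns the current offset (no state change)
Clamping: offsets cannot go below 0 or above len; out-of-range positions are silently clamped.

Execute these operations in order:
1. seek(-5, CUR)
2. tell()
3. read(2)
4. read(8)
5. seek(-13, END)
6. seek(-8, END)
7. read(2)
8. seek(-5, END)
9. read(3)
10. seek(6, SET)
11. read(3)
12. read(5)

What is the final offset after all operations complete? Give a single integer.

Answer: 14

Derivation:
After 1 (seek(-5, CUR)): offset=0
After 2 (tell()): offset=0
After 3 (read(2)): returned 'EG', offset=2
After 4 (read(8)): returned 'P0KOM6XU', offset=10
After 5 (seek(-13, END)): offset=2
After 6 (seek(-8, END)): offset=7
After 7 (read(2)): returned '6X', offset=9
After 8 (seek(-5, END)): offset=10
After 9 (read(3)): returned 'U6H', offset=13
After 10 (seek(6, SET)): offset=6
After 11 (read(3)): returned 'M6X', offset=9
After 12 (read(5)): returned 'UU6HM', offset=14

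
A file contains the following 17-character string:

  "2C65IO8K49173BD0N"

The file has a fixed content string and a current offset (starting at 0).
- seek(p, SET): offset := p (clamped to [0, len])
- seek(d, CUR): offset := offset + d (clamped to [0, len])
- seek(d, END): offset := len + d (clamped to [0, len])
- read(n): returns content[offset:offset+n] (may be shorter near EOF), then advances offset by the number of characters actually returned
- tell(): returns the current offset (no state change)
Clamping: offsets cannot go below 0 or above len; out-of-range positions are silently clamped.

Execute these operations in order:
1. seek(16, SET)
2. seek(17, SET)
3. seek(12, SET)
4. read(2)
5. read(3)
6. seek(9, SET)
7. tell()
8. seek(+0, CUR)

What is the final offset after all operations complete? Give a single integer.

After 1 (seek(16, SET)): offset=16
After 2 (seek(17, SET)): offset=17
After 3 (seek(12, SET)): offset=12
After 4 (read(2)): returned '3B', offset=14
After 5 (read(3)): returned 'D0N', offset=17
After 6 (seek(9, SET)): offset=9
After 7 (tell()): offset=9
After 8 (seek(+0, CUR)): offset=9

Answer: 9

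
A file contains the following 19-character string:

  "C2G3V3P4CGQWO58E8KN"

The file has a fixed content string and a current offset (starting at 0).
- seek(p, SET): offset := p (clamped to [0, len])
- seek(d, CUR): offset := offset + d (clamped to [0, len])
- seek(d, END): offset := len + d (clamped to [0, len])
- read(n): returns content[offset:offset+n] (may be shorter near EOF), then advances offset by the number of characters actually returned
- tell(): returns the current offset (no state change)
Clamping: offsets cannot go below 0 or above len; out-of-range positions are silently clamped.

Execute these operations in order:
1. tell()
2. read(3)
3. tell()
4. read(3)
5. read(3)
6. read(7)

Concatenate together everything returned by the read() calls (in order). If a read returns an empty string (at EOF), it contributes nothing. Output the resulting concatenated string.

After 1 (tell()): offset=0
After 2 (read(3)): returned 'C2G', offset=3
After 3 (tell()): offset=3
After 4 (read(3)): returned '3V3', offset=6
After 5 (read(3)): returned 'P4C', offset=9
After 6 (read(7)): returned 'GQWO58E', offset=16

Answer: C2G3V3P4CGQWO58E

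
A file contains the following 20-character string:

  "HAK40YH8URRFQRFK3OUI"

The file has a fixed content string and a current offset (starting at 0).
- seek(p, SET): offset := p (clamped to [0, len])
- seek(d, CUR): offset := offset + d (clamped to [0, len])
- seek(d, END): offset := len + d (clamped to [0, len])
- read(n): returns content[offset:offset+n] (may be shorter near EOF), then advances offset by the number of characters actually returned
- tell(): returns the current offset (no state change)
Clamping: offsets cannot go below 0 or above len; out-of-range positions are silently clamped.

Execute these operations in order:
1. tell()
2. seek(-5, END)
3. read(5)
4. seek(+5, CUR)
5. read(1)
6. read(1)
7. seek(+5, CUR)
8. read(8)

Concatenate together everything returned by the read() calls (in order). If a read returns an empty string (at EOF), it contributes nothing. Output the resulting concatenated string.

Answer: K3OUI

Derivation:
After 1 (tell()): offset=0
After 2 (seek(-5, END)): offset=15
After 3 (read(5)): returned 'K3OUI', offset=20
After 4 (seek(+5, CUR)): offset=20
After 5 (read(1)): returned '', offset=20
After 6 (read(1)): returned '', offset=20
After 7 (seek(+5, CUR)): offset=20
After 8 (read(8)): returned '', offset=20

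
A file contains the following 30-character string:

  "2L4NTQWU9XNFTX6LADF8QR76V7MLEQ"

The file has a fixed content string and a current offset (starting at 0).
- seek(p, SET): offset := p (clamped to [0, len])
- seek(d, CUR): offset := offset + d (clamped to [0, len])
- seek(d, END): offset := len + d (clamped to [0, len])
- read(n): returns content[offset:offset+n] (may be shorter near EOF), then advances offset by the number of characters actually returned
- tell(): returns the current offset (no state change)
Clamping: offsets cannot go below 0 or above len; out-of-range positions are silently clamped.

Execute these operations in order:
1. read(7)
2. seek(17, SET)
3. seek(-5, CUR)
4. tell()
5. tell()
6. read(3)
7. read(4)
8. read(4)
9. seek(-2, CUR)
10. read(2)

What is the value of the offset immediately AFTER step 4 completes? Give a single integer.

Answer: 12

Derivation:
After 1 (read(7)): returned '2L4NTQW', offset=7
After 2 (seek(17, SET)): offset=17
After 3 (seek(-5, CUR)): offset=12
After 4 (tell()): offset=12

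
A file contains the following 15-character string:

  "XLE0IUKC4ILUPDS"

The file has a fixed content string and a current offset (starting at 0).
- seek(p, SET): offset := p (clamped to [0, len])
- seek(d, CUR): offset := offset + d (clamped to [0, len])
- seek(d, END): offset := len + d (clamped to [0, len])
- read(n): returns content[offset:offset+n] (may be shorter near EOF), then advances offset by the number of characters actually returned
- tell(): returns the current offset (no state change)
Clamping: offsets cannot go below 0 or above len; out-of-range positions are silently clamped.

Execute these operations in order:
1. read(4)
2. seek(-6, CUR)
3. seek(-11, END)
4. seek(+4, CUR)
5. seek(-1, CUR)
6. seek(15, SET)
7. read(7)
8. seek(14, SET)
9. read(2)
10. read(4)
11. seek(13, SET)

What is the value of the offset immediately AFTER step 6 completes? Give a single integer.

After 1 (read(4)): returned 'XLE0', offset=4
After 2 (seek(-6, CUR)): offset=0
After 3 (seek(-11, END)): offset=4
After 4 (seek(+4, CUR)): offset=8
After 5 (seek(-1, CUR)): offset=7
After 6 (seek(15, SET)): offset=15

Answer: 15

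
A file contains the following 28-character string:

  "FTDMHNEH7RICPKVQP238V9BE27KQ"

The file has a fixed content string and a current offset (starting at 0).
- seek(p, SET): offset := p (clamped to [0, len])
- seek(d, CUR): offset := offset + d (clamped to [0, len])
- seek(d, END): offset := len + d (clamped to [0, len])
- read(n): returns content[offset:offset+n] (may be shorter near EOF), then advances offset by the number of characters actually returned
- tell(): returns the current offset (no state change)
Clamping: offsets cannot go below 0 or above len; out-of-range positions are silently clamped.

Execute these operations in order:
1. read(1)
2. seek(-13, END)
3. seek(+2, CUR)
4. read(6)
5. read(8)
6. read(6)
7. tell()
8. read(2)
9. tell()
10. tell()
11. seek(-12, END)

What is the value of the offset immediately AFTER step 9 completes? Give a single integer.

Answer: 28

Derivation:
After 1 (read(1)): returned 'F', offset=1
After 2 (seek(-13, END)): offset=15
After 3 (seek(+2, CUR)): offset=17
After 4 (read(6)): returned '238V9B', offset=23
After 5 (read(8)): returned 'E27KQ', offset=28
After 6 (read(6)): returned '', offset=28
After 7 (tell()): offset=28
After 8 (read(2)): returned '', offset=28
After 9 (tell()): offset=28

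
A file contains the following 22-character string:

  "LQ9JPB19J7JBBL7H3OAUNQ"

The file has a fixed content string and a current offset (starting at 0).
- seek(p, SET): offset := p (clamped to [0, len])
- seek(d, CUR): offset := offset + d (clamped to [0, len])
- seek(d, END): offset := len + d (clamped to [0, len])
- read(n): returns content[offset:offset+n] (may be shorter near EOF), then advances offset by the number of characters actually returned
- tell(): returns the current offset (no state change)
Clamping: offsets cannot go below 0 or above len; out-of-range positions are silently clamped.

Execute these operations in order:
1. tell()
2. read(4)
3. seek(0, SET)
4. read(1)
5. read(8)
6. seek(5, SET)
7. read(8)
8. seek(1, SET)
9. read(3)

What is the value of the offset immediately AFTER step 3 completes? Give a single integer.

Answer: 0

Derivation:
After 1 (tell()): offset=0
After 2 (read(4)): returned 'LQ9J', offset=4
After 3 (seek(0, SET)): offset=0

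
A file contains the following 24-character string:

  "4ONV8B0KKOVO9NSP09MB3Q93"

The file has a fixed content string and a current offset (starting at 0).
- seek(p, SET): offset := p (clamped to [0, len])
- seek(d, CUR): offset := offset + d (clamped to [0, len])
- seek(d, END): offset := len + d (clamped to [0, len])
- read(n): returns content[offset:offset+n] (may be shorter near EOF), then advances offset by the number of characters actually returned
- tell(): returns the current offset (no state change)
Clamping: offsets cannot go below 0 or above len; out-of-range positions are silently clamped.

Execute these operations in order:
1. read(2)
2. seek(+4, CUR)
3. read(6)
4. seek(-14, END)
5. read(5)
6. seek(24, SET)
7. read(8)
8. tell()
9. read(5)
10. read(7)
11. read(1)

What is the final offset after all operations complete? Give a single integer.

Answer: 24

Derivation:
After 1 (read(2)): returned '4O', offset=2
After 2 (seek(+4, CUR)): offset=6
After 3 (read(6)): returned '0KKOVO', offset=12
After 4 (seek(-14, END)): offset=10
After 5 (read(5)): returned 'VO9NS', offset=15
After 6 (seek(24, SET)): offset=24
After 7 (read(8)): returned '', offset=24
After 8 (tell()): offset=24
After 9 (read(5)): returned '', offset=24
After 10 (read(7)): returned '', offset=24
After 11 (read(1)): returned '', offset=24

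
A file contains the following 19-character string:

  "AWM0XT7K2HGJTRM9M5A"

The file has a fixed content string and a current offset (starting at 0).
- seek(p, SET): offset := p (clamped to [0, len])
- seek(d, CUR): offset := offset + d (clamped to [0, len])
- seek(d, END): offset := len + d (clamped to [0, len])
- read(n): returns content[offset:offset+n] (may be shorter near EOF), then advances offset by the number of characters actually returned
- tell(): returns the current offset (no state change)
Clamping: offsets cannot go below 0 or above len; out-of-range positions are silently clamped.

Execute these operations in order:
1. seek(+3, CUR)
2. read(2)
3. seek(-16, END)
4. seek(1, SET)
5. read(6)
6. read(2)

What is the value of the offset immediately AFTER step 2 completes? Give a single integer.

Answer: 5

Derivation:
After 1 (seek(+3, CUR)): offset=3
After 2 (read(2)): returned '0X', offset=5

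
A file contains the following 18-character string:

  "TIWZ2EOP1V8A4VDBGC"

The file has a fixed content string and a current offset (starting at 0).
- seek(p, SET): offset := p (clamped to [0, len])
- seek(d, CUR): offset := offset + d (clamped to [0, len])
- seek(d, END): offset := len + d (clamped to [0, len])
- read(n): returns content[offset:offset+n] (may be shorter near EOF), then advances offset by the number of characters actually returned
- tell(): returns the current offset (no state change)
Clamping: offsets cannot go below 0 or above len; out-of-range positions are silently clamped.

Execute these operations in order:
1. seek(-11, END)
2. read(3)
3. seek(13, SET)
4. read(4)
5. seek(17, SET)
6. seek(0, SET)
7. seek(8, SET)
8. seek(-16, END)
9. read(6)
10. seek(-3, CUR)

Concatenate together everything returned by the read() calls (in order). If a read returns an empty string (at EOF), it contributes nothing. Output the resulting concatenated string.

After 1 (seek(-11, END)): offset=7
After 2 (read(3)): returned 'P1V', offset=10
After 3 (seek(13, SET)): offset=13
After 4 (read(4)): returned 'VDBG', offset=17
After 5 (seek(17, SET)): offset=17
After 6 (seek(0, SET)): offset=0
After 7 (seek(8, SET)): offset=8
After 8 (seek(-16, END)): offset=2
After 9 (read(6)): returned 'WZ2EOP', offset=8
After 10 (seek(-3, CUR)): offset=5

Answer: P1VVDBGWZ2EOP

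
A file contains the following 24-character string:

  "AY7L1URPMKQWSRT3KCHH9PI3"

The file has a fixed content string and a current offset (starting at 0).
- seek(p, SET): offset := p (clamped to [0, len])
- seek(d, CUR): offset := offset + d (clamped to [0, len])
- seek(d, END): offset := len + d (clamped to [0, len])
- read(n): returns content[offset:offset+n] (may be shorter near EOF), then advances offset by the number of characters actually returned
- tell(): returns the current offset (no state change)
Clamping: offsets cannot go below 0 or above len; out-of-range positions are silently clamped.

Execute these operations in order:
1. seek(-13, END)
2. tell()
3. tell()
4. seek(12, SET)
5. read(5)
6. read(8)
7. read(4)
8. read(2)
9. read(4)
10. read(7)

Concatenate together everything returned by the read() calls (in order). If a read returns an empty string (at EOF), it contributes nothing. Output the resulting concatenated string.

After 1 (seek(-13, END)): offset=11
After 2 (tell()): offset=11
After 3 (tell()): offset=11
After 4 (seek(12, SET)): offset=12
After 5 (read(5)): returned 'SRT3K', offset=17
After 6 (read(8)): returned 'CHH9PI3', offset=24
After 7 (read(4)): returned '', offset=24
After 8 (read(2)): returned '', offset=24
After 9 (read(4)): returned '', offset=24
After 10 (read(7)): returned '', offset=24

Answer: SRT3KCHH9PI3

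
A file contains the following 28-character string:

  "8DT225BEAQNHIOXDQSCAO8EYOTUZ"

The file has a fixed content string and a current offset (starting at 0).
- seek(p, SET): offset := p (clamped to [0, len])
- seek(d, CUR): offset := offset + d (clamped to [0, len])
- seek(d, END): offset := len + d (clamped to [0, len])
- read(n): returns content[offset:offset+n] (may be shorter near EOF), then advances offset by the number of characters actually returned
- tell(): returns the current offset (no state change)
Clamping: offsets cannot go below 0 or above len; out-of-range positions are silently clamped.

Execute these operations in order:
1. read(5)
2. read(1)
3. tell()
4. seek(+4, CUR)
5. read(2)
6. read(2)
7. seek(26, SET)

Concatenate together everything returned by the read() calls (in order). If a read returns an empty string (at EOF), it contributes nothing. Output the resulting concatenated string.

After 1 (read(5)): returned '8DT22', offset=5
After 2 (read(1)): returned '5', offset=6
After 3 (tell()): offset=6
After 4 (seek(+4, CUR)): offset=10
After 5 (read(2)): returned 'NH', offset=12
After 6 (read(2)): returned 'IO', offset=14
After 7 (seek(26, SET)): offset=26

Answer: 8DT225NHIO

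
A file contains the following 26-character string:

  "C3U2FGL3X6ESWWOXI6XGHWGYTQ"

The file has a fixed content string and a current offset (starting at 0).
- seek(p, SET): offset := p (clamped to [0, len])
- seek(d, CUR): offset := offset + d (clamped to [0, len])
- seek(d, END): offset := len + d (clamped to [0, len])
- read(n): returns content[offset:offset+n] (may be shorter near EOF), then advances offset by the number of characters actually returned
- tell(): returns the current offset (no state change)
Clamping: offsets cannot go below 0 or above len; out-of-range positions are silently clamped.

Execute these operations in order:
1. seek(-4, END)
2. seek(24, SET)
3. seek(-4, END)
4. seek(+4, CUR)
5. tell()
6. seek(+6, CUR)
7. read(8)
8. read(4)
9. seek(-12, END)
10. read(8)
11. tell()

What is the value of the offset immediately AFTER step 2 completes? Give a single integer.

Answer: 24

Derivation:
After 1 (seek(-4, END)): offset=22
After 2 (seek(24, SET)): offset=24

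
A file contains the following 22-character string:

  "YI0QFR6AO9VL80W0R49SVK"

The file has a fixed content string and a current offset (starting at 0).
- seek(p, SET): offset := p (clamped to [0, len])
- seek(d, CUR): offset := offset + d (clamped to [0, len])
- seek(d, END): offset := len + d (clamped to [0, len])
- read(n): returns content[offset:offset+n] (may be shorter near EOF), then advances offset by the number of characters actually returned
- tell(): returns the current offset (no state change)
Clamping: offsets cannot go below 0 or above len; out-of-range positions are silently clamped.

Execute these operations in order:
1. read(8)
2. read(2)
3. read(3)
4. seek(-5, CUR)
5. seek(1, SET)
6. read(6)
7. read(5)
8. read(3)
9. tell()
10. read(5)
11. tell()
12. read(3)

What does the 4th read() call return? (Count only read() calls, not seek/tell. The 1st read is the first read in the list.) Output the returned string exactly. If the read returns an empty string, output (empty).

After 1 (read(8)): returned 'YI0QFR6A', offset=8
After 2 (read(2)): returned 'O9', offset=10
After 3 (read(3)): returned 'VL8', offset=13
After 4 (seek(-5, CUR)): offset=8
After 5 (seek(1, SET)): offset=1
After 6 (read(6)): returned 'I0QFR6', offset=7
After 7 (read(5)): returned 'AO9VL', offset=12
After 8 (read(3)): returned '80W', offset=15
After 9 (tell()): offset=15
After 10 (read(5)): returned '0R49S', offset=20
After 11 (tell()): offset=20
After 12 (read(3)): returned 'VK', offset=22

Answer: I0QFR6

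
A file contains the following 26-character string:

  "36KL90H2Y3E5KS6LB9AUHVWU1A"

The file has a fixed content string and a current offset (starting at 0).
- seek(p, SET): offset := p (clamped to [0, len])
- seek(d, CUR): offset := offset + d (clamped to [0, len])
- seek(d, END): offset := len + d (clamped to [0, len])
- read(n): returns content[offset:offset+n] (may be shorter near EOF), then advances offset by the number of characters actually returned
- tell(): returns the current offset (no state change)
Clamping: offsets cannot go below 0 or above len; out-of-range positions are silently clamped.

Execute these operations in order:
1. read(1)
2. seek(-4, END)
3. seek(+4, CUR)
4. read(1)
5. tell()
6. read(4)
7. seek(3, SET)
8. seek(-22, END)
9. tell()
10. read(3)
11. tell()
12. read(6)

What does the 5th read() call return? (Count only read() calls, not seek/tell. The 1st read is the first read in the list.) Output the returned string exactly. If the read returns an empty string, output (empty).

Answer: 2Y3E5K

Derivation:
After 1 (read(1)): returned '3', offset=1
After 2 (seek(-4, END)): offset=22
After 3 (seek(+4, CUR)): offset=26
After 4 (read(1)): returned '', offset=26
After 5 (tell()): offset=26
After 6 (read(4)): returned '', offset=26
After 7 (seek(3, SET)): offset=3
After 8 (seek(-22, END)): offset=4
After 9 (tell()): offset=4
After 10 (read(3)): returned '90H', offset=7
After 11 (tell()): offset=7
After 12 (read(6)): returned '2Y3E5K', offset=13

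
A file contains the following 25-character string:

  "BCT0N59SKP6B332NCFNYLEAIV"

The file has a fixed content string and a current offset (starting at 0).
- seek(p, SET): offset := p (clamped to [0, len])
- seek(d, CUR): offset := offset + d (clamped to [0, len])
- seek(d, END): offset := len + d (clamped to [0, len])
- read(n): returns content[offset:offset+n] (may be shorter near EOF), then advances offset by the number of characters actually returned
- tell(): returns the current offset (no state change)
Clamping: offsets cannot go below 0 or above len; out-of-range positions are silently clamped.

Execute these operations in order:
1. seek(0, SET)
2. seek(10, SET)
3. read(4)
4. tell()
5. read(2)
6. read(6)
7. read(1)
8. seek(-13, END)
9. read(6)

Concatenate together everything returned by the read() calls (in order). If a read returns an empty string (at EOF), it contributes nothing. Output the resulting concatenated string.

Answer: 6B332NCFNYLEA332NCF

Derivation:
After 1 (seek(0, SET)): offset=0
After 2 (seek(10, SET)): offset=10
After 3 (read(4)): returned '6B33', offset=14
After 4 (tell()): offset=14
After 5 (read(2)): returned '2N', offset=16
After 6 (read(6)): returned 'CFNYLE', offset=22
After 7 (read(1)): returned 'A', offset=23
After 8 (seek(-13, END)): offset=12
After 9 (read(6)): returned '332NCF', offset=18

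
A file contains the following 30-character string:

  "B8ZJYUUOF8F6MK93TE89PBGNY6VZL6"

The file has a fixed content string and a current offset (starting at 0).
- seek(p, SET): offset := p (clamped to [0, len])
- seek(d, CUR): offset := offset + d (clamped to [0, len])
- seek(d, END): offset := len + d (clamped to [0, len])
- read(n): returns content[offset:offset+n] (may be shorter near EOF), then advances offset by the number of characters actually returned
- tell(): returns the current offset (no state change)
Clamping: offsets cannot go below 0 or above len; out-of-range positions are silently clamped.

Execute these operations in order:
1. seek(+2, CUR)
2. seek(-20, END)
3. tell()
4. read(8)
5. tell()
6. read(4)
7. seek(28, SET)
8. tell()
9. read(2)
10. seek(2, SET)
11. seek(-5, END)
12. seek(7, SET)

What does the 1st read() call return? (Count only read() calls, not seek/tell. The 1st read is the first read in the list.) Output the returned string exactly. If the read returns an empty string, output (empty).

Answer: F6MK93TE

Derivation:
After 1 (seek(+2, CUR)): offset=2
After 2 (seek(-20, END)): offset=10
After 3 (tell()): offset=10
After 4 (read(8)): returned 'F6MK93TE', offset=18
After 5 (tell()): offset=18
After 6 (read(4)): returned '89PB', offset=22
After 7 (seek(28, SET)): offset=28
After 8 (tell()): offset=28
After 9 (read(2)): returned 'L6', offset=30
After 10 (seek(2, SET)): offset=2
After 11 (seek(-5, END)): offset=25
After 12 (seek(7, SET)): offset=7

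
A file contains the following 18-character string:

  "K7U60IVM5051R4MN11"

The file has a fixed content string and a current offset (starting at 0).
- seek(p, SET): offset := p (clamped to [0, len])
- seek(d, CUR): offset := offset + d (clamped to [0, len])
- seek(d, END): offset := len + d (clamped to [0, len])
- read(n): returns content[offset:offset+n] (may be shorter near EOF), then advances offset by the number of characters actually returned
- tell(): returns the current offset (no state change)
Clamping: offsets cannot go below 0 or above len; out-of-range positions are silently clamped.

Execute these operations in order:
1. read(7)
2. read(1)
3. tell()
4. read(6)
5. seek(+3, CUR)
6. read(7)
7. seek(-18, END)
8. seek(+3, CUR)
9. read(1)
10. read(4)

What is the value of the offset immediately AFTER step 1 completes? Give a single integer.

Answer: 7

Derivation:
After 1 (read(7)): returned 'K7U60IV', offset=7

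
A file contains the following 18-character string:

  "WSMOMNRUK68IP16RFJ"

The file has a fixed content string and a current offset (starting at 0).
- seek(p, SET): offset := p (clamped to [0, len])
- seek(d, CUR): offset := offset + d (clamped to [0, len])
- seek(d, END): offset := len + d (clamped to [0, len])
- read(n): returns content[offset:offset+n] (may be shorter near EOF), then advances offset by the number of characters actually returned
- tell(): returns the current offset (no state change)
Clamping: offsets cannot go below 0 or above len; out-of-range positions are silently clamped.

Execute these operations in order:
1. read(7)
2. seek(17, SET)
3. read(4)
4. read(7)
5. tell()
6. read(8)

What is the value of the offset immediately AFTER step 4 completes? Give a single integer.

Answer: 18

Derivation:
After 1 (read(7)): returned 'WSMOMNR', offset=7
After 2 (seek(17, SET)): offset=17
After 3 (read(4)): returned 'J', offset=18
After 4 (read(7)): returned '', offset=18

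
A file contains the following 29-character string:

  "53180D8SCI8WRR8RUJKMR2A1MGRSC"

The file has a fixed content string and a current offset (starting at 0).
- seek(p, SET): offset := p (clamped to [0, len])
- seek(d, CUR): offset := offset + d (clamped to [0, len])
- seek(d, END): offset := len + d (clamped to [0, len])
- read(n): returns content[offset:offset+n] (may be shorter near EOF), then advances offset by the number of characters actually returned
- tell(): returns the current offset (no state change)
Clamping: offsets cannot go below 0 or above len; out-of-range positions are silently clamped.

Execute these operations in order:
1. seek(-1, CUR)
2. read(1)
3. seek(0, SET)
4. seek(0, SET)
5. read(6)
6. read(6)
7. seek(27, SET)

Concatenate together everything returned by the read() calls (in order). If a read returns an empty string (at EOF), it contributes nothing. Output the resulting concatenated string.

Answer: 553180D8SCI8W

Derivation:
After 1 (seek(-1, CUR)): offset=0
After 2 (read(1)): returned '5', offset=1
After 3 (seek(0, SET)): offset=0
After 4 (seek(0, SET)): offset=0
After 5 (read(6)): returned '53180D', offset=6
After 6 (read(6)): returned '8SCI8W', offset=12
After 7 (seek(27, SET)): offset=27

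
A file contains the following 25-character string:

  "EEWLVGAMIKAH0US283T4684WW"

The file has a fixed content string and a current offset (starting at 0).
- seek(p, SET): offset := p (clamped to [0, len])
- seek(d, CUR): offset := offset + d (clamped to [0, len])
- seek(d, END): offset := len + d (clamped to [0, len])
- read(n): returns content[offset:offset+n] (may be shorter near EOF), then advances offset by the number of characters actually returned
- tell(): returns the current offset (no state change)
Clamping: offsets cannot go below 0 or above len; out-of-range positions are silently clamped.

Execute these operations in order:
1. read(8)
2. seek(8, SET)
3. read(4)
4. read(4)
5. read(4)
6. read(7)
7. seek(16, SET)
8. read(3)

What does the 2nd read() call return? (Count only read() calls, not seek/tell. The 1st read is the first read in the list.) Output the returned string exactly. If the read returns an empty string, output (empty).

Answer: IKAH

Derivation:
After 1 (read(8)): returned 'EEWLVGAM', offset=8
After 2 (seek(8, SET)): offset=8
After 3 (read(4)): returned 'IKAH', offset=12
After 4 (read(4)): returned '0US2', offset=16
After 5 (read(4)): returned '83T4', offset=20
After 6 (read(7)): returned '684WW', offset=25
After 7 (seek(16, SET)): offset=16
After 8 (read(3)): returned '83T', offset=19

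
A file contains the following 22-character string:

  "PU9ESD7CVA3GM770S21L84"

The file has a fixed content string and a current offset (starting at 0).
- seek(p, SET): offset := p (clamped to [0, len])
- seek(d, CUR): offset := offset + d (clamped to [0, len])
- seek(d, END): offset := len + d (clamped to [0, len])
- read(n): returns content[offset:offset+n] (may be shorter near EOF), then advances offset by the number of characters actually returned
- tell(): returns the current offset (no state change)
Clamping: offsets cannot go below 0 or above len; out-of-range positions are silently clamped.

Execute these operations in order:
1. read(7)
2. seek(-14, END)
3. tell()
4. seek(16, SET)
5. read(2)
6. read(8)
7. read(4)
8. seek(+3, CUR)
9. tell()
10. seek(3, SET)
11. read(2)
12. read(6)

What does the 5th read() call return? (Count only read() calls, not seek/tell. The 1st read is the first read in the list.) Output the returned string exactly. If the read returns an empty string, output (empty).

Answer: ES

Derivation:
After 1 (read(7)): returned 'PU9ESD7', offset=7
After 2 (seek(-14, END)): offset=8
After 3 (tell()): offset=8
After 4 (seek(16, SET)): offset=16
After 5 (read(2)): returned 'S2', offset=18
After 6 (read(8)): returned '1L84', offset=22
After 7 (read(4)): returned '', offset=22
After 8 (seek(+3, CUR)): offset=22
After 9 (tell()): offset=22
After 10 (seek(3, SET)): offset=3
After 11 (read(2)): returned 'ES', offset=5
After 12 (read(6)): returned 'D7CVA3', offset=11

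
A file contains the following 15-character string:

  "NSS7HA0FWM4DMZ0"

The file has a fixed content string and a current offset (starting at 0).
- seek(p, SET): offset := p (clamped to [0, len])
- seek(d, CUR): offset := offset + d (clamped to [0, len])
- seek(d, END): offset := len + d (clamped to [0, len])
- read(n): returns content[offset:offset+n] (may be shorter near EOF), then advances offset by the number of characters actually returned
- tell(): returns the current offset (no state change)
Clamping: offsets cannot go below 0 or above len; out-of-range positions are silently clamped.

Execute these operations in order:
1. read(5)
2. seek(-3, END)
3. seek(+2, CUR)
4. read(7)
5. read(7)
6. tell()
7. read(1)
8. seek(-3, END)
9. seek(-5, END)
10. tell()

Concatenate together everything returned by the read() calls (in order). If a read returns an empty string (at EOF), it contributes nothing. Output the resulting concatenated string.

Answer: NSS7H0

Derivation:
After 1 (read(5)): returned 'NSS7H', offset=5
After 2 (seek(-3, END)): offset=12
After 3 (seek(+2, CUR)): offset=14
After 4 (read(7)): returned '0', offset=15
After 5 (read(7)): returned '', offset=15
After 6 (tell()): offset=15
After 7 (read(1)): returned '', offset=15
After 8 (seek(-3, END)): offset=12
After 9 (seek(-5, END)): offset=10
After 10 (tell()): offset=10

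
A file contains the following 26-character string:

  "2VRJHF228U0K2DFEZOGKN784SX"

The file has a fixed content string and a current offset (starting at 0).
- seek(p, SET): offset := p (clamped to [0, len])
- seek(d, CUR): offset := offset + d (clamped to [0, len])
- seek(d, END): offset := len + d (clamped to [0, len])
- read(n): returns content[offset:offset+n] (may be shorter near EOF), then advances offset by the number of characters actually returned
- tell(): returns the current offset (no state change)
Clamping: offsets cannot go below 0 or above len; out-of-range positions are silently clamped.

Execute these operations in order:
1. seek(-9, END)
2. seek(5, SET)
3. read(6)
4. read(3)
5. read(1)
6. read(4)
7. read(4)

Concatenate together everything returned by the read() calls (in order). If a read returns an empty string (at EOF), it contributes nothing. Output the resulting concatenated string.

Answer: F228U0K2DFEZOGKN78

Derivation:
After 1 (seek(-9, END)): offset=17
After 2 (seek(5, SET)): offset=5
After 3 (read(6)): returned 'F228U0', offset=11
After 4 (read(3)): returned 'K2D', offset=14
After 5 (read(1)): returned 'F', offset=15
After 6 (read(4)): returned 'EZOG', offset=19
After 7 (read(4)): returned 'KN78', offset=23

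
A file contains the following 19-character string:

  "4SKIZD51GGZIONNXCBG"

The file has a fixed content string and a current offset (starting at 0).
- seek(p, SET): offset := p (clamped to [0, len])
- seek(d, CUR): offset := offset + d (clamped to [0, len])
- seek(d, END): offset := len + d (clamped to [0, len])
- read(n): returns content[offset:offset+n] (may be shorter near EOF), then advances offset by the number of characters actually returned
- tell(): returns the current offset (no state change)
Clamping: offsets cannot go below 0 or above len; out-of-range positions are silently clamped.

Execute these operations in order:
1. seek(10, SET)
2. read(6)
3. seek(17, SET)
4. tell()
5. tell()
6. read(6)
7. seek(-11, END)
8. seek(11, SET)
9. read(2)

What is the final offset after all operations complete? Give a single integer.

Answer: 13

Derivation:
After 1 (seek(10, SET)): offset=10
After 2 (read(6)): returned 'ZIONNX', offset=16
After 3 (seek(17, SET)): offset=17
After 4 (tell()): offset=17
After 5 (tell()): offset=17
After 6 (read(6)): returned 'BG', offset=19
After 7 (seek(-11, END)): offset=8
After 8 (seek(11, SET)): offset=11
After 9 (read(2)): returned 'IO', offset=13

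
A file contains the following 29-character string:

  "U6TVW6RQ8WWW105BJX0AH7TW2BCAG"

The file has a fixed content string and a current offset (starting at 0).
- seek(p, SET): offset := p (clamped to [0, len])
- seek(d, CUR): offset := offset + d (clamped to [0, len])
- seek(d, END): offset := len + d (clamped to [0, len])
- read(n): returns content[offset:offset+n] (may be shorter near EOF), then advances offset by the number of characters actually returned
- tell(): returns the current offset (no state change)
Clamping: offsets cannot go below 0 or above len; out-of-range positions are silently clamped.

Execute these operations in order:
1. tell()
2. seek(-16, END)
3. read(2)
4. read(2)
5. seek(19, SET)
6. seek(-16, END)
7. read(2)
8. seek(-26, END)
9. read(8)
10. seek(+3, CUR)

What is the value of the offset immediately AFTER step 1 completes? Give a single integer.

After 1 (tell()): offset=0

Answer: 0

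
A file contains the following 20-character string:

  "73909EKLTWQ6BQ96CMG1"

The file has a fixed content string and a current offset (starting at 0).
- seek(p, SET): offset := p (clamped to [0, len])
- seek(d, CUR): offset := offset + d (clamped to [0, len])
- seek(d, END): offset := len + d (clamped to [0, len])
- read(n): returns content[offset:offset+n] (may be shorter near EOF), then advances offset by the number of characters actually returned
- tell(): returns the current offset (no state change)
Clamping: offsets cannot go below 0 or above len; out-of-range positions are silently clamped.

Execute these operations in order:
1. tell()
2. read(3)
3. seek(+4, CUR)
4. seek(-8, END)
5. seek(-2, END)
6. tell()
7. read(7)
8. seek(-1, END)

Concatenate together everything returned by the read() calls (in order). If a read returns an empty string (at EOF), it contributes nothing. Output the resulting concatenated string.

Answer: 739G1

Derivation:
After 1 (tell()): offset=0
After 2 (read(3)): returned '739', offset=3
After 3 (seek(+4, CUR)): offset=7
After 4 (seek(-8, END)): offset=12
After 5 (seek(-2, END)): offset=18
After 6 (tell()): offset=18
After 7 (read(7)): returned 'G1', offset=20
After 8 (seek(-1, END)): offset=19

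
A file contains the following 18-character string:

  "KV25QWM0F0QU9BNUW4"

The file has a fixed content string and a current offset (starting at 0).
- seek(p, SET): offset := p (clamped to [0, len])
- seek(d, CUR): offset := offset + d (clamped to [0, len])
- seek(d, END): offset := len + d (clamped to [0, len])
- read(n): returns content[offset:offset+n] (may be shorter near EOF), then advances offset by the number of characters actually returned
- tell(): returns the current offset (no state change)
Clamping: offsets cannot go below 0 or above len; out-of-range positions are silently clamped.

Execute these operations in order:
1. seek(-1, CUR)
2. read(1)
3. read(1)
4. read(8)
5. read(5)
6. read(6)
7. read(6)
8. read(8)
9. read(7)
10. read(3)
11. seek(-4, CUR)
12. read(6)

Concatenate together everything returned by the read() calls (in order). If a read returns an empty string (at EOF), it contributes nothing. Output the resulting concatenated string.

After 1 (seek(-1, CUR)): offset=0
After 2 (read(1)): returned 'K', offset=1
After 3 (read(1)): returned 'V', offset=2
After 4 (read(8)): returned '25QWM0F0', offset=10
After 5 (read(5)): returned 'QU9BN', offset=15
After 6 (read(6)): returned 'UW4', offset=18
After 7 (read(6)): returned '', offset=18
After 8 (read(8)): returned '', offset=18
After 9 (read(7)): returned '', offset=18
After 10 (read(3)): returned '', offset=18
After 11 (seek(-4, CUR)): offset=14
After 12 (read(6)): returned 'NUW4', offset=18

Answer: KV25QWM0F0QU9BNUW4NUW4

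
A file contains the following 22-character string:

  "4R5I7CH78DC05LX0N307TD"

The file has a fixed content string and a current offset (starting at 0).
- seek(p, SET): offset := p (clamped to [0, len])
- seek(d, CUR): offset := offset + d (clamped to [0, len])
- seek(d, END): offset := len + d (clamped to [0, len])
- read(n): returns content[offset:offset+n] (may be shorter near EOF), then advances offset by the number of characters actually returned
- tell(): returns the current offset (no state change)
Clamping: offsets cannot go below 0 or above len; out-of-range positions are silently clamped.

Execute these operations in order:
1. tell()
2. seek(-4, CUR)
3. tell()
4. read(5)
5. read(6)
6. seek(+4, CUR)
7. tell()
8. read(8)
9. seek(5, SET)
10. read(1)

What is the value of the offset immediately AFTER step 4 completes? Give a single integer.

Answer: 5

Derivation:
After 1 (tell()): offset=0
After 2 (seek(-4, CUR)): offset=0
After 3 (tell()): offset=0
After 4 (read(5)): returned '4R5I7', offset=5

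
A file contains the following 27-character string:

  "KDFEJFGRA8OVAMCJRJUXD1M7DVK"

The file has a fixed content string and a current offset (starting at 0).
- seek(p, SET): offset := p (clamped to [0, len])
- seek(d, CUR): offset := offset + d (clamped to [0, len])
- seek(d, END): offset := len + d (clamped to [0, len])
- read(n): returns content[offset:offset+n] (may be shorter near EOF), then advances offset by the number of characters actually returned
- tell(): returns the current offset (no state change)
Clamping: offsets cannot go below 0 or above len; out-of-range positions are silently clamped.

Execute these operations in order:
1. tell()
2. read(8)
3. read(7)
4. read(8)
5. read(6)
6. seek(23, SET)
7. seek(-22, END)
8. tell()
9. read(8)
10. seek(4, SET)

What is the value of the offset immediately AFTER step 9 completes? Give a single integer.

After 1 (tell()): offset=0
After 2 (read(8)): returned 'KDFEJFGR', offset=8
After 3 (read(7)): returned 'A8OVAMC', offset=15
After 4 (read(8)): returned 'JRJUXD1M', offset=23
After 5 (read(6)): returned '7DVK', offset=27
After 6 (seek(23, SET)): offset=23
After 7 (seek(-22, END)): offset=5
After 8 (tell()): offset=5
After 9 (read(8)): returned 'FGRA8OVA', offset=13

Answer: 13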